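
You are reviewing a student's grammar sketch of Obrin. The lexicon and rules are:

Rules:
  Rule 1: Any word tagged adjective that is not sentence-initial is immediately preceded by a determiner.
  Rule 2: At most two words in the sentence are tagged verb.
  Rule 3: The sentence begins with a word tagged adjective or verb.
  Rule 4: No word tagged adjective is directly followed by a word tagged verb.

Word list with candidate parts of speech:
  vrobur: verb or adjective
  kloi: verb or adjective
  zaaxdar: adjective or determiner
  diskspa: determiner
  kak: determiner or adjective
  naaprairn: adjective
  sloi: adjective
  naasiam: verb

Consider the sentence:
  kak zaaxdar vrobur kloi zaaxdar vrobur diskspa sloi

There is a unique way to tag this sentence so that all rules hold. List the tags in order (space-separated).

adjective determiner verb verb determiner adjective determiner adjective

Candidates per position — 1:kak {determiner,adjective}; 2:zaaxdar {adjective,determiner}; 3:vrobur {verb,adjective}; 4:kloi {verb,adjective}; 5:zaaxdar {adjective,determiner}; 6:vrobur {verb,adjective}; 7:diskspa {determiner}; 8:sloi {adjective}.
Position 1: tagging it determiner would leave rule 3 unsatisfiable, so it must be adjective.
Position 2: tagging it adjective would leave rule 1 unsatisfiable, so it must be determiner.
Position 4: tagging it adjective would leave rule 1 unsatisfiable, so it must be verb.
Position 5: tagging it adjective would leave rule 1 unsatisfiable, so it must be determiner.
Position 3: tagging it adjective would leave rule 4 unsatisfiable, so it must be verb.
Position 6: tagging it verb would leave rule 2 unsatisfiable, so it must be adjective.
The unique satisfying tagging is: adjective determiner verb verb determiner adjective determiner adjective.
Rule-by-rule: rule 1 ✓; rule 2 ✓; rule 3 ✓; rule 4 ✓.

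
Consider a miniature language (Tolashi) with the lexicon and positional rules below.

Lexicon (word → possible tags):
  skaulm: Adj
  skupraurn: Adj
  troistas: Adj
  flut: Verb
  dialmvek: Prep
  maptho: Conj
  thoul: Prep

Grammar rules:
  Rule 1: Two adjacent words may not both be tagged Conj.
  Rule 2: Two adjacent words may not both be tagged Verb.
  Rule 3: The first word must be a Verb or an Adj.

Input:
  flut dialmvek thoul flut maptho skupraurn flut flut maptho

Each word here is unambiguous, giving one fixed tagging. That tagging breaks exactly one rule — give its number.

2

Fixed tagging: Verb Prep Prep Verb Conj Adj Verb Verb Conj.
Checking each rule: R1 ok, R2 fails, R3 ok.
Only rule 2 fails.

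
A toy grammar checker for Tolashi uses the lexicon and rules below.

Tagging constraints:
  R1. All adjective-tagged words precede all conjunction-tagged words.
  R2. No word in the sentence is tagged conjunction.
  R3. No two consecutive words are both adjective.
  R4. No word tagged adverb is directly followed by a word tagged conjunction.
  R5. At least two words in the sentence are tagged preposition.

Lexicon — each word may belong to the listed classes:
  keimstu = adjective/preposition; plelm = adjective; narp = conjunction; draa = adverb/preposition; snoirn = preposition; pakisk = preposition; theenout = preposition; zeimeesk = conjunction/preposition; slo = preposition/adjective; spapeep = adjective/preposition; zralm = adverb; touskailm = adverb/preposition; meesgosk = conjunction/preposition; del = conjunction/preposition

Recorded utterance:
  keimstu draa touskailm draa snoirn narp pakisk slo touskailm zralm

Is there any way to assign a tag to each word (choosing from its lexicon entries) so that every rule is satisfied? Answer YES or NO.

NO

Candidates per position — 1:keimstu {adjective,preposition}; 2:draa {adverb,preposition}; 3:touskailm {adverb,preposition}; 4:draa {adverb,preposition}; 5:snoirn {preposition}; 6:narp {conjunction}; 7:pakisk {preposition}; 8:slo {preposition,adjective}; 9:touskailm {adverb,preposition}; 10:zralm {adverb}.
Rule 2 cannot be satisfied by any choice of tags from the lexicon.
So there is no consistent tagging.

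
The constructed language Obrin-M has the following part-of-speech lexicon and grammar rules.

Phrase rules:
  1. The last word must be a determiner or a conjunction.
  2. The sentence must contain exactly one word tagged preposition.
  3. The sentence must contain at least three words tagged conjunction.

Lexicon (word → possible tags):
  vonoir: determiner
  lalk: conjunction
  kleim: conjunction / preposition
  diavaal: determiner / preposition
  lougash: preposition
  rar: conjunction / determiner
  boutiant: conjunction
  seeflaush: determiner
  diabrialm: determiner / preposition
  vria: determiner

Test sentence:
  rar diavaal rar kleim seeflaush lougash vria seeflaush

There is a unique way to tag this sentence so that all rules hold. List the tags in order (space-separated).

conjunction determiner conjunction conjunction determiner preposition determiner determiner

Candidates per position — 1:rar {conjunction,determiner}; 2:diavaal {determiner,preposition}; 3:rar {conjunction,determiner}; 4:kleim {conjunction,preposition}; 5:seeflaush {determiner}; 6:lougash {preposition}; 7:vria {determiner}; 8:seeflaush {determiner}.
Word 1 cannot be determiner — rule 3 would then fail for every completion. It is conjunction.
Word 2 cannot be preposition — rule 2 would then fail for every completion. It is determiner.
Word 3 cannot be determiner — rule 3 would then fail for every completion. It is conjunction.
Word 4 cannot be preposition — rule 2 would then fail for every completion. It is conjunction.
So the tagging must be: conjunction determiner conjunction conjunction determiner preposition determiner determiner.
Checking: rule 1 holds; rule 2 holds; rule 3 holds.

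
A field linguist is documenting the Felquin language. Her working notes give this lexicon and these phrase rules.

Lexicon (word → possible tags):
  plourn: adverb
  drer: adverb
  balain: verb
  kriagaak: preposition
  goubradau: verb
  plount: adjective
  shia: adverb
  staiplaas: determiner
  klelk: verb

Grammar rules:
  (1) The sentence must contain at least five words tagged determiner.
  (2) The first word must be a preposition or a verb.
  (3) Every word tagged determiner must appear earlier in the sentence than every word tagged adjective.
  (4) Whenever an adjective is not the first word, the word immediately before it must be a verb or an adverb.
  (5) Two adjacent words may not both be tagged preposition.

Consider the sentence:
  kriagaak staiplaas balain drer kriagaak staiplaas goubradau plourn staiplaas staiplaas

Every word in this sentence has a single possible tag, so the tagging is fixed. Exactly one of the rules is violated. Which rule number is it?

Fixed tagging: preposition determiner verb adverb preposition determiner verb adverb determiner determiner.
Rule check: R1 violated, R2 holds, R3 holds, R4 holds, R5 holds.
Only rule 1 fails.

1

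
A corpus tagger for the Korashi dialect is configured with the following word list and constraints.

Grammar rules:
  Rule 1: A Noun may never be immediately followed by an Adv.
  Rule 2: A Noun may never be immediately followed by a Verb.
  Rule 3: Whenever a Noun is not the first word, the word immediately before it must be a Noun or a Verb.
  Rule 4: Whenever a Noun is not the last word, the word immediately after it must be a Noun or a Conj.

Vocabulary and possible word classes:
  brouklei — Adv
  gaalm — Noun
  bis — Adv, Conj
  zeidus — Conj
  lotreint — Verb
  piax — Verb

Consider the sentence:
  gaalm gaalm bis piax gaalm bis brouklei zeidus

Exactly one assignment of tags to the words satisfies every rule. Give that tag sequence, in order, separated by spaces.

Candidates per position — 1:gaalm {Noun}; 2:gaalm {Noun}; 3:bis {Adv,Conj}; 4:piax {Verb}; 5:gaalm {Noun}; 6:bis {Adv,Conj}; 7:brouklei {Adv}; 8:zeidus {Conj}.
Position 3: tagging it Adv would leave rule 1 unsatisfiable, so it must be Conj.
Position 6: tagging it Adv would leave rule 1 unsatisfiable, so it must be Conj.
The unique satisfying tagging is: Noun Noun Conj Verb Noun Conj Adv Conj.
Checking: rule 1 holds; rule 2 holds; rule 3 holds; rule 4 holds.

Noun Noun Conj Verb Noun Conj Adv Conj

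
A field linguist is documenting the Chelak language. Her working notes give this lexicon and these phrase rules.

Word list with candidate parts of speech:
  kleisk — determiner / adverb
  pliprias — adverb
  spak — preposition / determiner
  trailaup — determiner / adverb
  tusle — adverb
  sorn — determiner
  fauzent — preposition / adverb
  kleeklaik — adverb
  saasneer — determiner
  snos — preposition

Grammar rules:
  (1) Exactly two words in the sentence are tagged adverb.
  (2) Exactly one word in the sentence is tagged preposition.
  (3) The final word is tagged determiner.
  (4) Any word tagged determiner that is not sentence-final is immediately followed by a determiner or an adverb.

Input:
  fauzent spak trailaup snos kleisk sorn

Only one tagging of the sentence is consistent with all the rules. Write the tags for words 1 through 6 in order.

Candidates per position — 1:fauzent {preposition,adverb}; 2:spak {preposition,determiner}; 3:trailaup {determiner,adverb}; 4:snos {preposition}; 5:kleisk {determiner,adverb}; 6:sorn {determiner}.
Position 1: tagging it preposition would leave rule 2 unsatisfiable, so it must be adverb.
Position 2: tagging it preposition would leave rule 2 unsatisfiable, so it must be determiner.
Position 3: tagging it determiner would leave rule 4 unsatisfiable, so it must be adverb.
Position 5: tagging it adverb would leave rule 1 unsatisfiable, so it must be determiner.
The unique satisfying tagging is: adverb determiner adverb preposition determiner determiner.
Checking: rule 1 holds; rule 2 holds; rule 3 holds; rule 4 holds.

adverb determiner adverb preposition determiner determiner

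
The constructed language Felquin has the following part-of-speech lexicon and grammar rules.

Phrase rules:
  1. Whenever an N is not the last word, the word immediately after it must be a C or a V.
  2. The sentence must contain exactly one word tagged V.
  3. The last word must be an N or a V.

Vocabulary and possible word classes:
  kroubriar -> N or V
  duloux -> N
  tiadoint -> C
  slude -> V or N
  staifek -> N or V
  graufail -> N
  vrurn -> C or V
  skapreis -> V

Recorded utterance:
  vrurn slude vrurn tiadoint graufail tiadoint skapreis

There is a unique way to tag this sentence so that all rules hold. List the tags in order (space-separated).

C N C C N C V

Candidates per position — 1:vrurn {C,V}; 2:slude {V,N}; 3:vrurn {C,V}; 4:tiadoint {C}; 5:graufail {N}; 6:tiadoint {C}; 7:skapreis {V}.
If word 1 were V, no tagging could satisfy rule 2; so word 1 is C.
If word 2 were V, no tagging could satisfy rule 2; so word 2 is N.
If word 3 were V, no tagging could satisfy rule 2; so word 3 is C.
The unique satisfying tagging is: C N C C N C V.
Checking: rule 1 ✓; rule 2 ✓; rule 3 ✓.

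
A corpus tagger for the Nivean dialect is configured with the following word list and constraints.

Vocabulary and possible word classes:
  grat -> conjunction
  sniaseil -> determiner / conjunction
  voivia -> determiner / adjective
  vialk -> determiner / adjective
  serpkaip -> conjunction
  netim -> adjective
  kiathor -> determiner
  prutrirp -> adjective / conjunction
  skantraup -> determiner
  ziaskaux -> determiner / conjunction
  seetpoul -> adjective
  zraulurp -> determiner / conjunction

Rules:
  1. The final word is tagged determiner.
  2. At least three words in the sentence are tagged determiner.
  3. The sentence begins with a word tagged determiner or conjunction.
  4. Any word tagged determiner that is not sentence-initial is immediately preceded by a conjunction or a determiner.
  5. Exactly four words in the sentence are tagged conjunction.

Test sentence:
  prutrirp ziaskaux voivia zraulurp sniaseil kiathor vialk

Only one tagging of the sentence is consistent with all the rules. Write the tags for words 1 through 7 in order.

Candidates per position — 1:prutrirp {adjective,conjunction}; 2:ziaskaux {determiner,conjunction}; 3:voivia {determiner,adjective}; 4:zraulurp {determiner,conjunction}; 5:sniaseil {determiner,conjunction}; 6:kiathor {determiner}; 7:vialk {determiner,adjective}.
Position 1: tagging it adjective would leave rule 3 unsatisfiable, so it must be conjunction.
Position 2: tagging it determiner would leave rule 5 unsatisfiable, so it must be conjunction.
Position 4: tagging it determiner would leave rule 5 unsatisfiable, so it must be conjunction.
Position 5: tagging it determiner would leave rule 5 unsatisfiable, so it must be conjunction.
Position 7: tagging it adjective would leave rule 1 unsatisfiable, so it must be determiner.
Position 3: tagging it adjective would leave rule 2 unsatisfiable, so it must be determiner.
That leaves exactly one tagging: conjunction conjunction determiner conjunction conjunction determiner determiner.
Rule-by-rule: rule 1 holds; rule 2 holds; rule 3 holds; rule 4 holds; rule 5 holds.

conjunction conjunction determiner conjunction conjunction determiner determiner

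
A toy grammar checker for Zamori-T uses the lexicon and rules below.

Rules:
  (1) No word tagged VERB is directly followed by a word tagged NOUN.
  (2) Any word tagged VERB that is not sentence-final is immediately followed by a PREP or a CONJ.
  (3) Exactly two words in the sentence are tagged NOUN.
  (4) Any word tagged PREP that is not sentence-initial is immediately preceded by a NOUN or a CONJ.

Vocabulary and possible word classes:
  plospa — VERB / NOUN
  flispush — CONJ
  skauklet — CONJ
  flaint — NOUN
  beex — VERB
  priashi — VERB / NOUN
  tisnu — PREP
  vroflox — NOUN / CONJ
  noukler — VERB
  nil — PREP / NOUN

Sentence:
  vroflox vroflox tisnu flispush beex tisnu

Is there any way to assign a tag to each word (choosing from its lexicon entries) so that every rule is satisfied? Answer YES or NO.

Candidates per position — 1:vroflox {NOUN,CONJ}; 2:vroflox {NOUN,CONJ}; 3:tisnu {PREP}; 4:flispush {CONJ}; 5:beex {VERB}; 6:tisnu {PREP}.
Rule 4 cannot be satisfied by any choice of tags from the lexicon.
So there is no consistent tagging.

NO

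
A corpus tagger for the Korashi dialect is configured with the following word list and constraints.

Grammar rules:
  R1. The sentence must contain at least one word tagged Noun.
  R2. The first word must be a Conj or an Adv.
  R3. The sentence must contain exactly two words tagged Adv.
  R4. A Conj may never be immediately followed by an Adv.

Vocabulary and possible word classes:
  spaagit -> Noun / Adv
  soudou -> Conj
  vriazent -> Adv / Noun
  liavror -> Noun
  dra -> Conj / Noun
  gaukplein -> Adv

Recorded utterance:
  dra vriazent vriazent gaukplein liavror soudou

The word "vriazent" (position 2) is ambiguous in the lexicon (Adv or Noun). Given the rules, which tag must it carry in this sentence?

Noun

Candidates per position — 1:dra {Conj,Noun}; 2:vriazent {Adv,Noun}; 3:vriazent {Adv,Noun}; 4:gaukplein {Adv}; 5:liavror {Noun}; 6:soudou {Conj}.
Position 1: Noun is ruled out by rule 2; that leaves Conj.
Position 2: Adv is ruled out by rule 4; that leaves Noun.
Position 3: Noun is ruled out by rule 3; that leaves Adv.
The unique satisfying tagging is: Conj Noun Adv Adv Noun Conj.
Verifying each rule — rule 1 satisfied; rule 2 satisfied; rule 3 satisfied; rule 4 satisfied.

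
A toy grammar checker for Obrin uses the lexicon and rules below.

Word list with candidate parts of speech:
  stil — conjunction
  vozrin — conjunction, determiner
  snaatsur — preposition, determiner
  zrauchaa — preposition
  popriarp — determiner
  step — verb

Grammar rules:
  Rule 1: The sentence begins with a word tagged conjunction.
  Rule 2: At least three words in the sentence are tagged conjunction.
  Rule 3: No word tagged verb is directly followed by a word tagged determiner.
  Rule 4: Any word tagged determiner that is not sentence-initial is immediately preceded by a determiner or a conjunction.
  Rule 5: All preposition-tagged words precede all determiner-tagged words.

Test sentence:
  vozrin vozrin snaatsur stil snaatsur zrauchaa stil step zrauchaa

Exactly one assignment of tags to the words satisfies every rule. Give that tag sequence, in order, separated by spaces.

Candidates per position — 1:vozrin {conjunction,determiner}; 2:vozrin {conjunction,determiner}; 3:snaatsur {preposition,determiner}; 4:stil {conjunction}; 5:snaatsur {preposition,determiner}; 6:zrauchaa {preposition}; 7:stil {conjunction}; 8:step {verb}; 9:zrauchaa {preposition}.
Word 1 cannot be determiner — rule 1 would then fail for every completion. It is conjunction.
Word 2 cannot be determiner — rule 5 would then fail for every completion. It is conjunction.
Word 3 cannot be determiner — rule 5 would then fail for every completion. It is preposition.
Word 5 cannot be determiner — rule 5 would then fail for every completion. It is preposition.
So the tagging must be: conjunction conjunction preposition conjunction preposition preposition conjunction verb preposition.
Verifying each rule — rule 1 ✓; rule 2 ✓; rule 3 ✓; rule 4 ✓; rule 5 ✓.

conjunction conjunction preposition conjunction preposition preposition conjunction verb preposition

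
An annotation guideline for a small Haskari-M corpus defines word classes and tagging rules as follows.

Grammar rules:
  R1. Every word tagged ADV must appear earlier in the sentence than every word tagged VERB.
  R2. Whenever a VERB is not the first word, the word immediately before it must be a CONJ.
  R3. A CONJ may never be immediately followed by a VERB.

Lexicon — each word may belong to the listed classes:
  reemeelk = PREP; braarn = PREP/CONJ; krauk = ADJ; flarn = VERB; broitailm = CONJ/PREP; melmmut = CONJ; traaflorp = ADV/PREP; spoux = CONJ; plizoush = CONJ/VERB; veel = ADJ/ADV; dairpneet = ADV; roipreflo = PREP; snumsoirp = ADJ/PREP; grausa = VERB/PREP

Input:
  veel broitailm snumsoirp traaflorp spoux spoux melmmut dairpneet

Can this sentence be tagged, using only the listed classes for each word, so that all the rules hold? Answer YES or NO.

Candidates per position — 1:veel {ADJ,ADV}; 2:broitailm {CONJ,PREP}; 3:snumsoirp {ADJ,PREP}; 4:traaflorp {ADV,PREP}; 5:spoux {CONJ}; 6:spoux {CONJ}; 7:melmmut {CONJ}; 8:dairpneet {ADV}.
One satisfying assignment: ADJ PREP ADJ PREP CONJ CONJ CONJ ADV.
Check: rule 1 satisfied; rule 2 satisfied; rule 3 satisfied.

YES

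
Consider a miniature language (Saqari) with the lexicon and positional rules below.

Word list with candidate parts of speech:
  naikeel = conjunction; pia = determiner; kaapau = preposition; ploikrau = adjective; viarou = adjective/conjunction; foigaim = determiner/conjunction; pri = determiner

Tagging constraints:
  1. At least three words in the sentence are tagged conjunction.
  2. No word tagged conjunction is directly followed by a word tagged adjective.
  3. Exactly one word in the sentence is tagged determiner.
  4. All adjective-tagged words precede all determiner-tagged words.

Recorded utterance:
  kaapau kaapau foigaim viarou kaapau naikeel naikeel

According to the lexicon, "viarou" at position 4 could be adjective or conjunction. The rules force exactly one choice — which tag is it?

Candidates per position — 1:kaapau {preposition}; 2:kaapau {preposition}; 3:foigaim {determiner,conjunction}; 4:viarou {adjective,conjunction}; 5:kaapau {preposition}; 6:naikeel {conjunction}; 7:naikeel {conjunction}.
Word 3 cannot be conjunction — rule 3 would then fail for every completion. It is determiner.
Word 4 cannot be adjective — rule 1 would then fail for every completion. It is conjunction.
The unique satisfying tagging is: preposition preposition determiner conjunction preposition conjunction conjunction.
Rule-by-rule: rule 1 ok; rule 2 ok; rule 3 ok; rule 4 ok.

conjunction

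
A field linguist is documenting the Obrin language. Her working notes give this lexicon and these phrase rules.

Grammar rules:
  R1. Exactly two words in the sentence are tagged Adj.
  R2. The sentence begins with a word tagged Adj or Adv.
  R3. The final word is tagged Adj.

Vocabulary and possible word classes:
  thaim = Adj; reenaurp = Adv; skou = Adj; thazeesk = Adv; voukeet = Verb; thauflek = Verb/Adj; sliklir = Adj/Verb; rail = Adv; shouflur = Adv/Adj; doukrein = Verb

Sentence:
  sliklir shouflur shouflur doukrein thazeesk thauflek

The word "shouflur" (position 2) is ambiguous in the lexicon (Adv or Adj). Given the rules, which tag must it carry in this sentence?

Adv

Candidates per position — 1:sliklir {Adj,Verb}; 2:shouflur {Adv,Adj}; 3:shouflur {Adv,Adj}; 4:doukrein {Verb}; 5:thazeesk {Adv}; 6:thauflek {Verb,Adj}.
If word 1 were Verb, no tagging could satisfy rule 2; so word 1 is Adj.
If word 6 were Verb, no tagging could satisfy rule 3; so word 6 is Adj.
If word 2 were Adj, no tagging could satisfy rule 1; so word 2 is Adv.
If word 3 were Adj, no tagging could satisfy rule 1; so word 3 is Adv.
So the tagging must be: Adj Adv Adv Verb Adv Adj.
Checking: rule 1 ok; rule 2 ok; rule 3 ok.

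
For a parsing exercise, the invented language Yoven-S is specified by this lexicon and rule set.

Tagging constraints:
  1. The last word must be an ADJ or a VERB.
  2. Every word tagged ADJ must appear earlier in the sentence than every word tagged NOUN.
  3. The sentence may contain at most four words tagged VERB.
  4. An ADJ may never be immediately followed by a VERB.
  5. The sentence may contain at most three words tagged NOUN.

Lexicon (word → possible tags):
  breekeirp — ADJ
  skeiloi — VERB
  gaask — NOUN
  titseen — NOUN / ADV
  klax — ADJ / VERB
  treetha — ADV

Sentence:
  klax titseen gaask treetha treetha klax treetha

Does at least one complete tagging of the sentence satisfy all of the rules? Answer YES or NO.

Candidates per position — 1:klax {ADJ,VERB}; 2:titseen {NOUN,ADV}; 3:gaask {NOUN}; 4:treetha {ADV}; 5:treetha {ADV}; 6:klax {ADJ,VERB}; 7:treetha {ADV}.
Rule 1 cannot be satisfied by any choice of tags from the lexicon.
So there is no consistent tagging.

NO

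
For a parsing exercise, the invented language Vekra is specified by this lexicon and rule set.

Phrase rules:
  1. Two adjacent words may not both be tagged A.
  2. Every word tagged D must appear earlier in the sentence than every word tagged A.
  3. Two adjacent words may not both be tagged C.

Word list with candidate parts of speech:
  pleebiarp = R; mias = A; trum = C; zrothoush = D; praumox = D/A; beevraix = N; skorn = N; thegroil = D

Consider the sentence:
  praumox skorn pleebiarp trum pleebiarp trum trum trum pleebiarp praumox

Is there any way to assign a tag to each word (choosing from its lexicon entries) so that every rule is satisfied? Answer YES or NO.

Candidates per position — 1:praumox {D,A}; 2:skorn {N}; 3:pleebiarp {R}; 4:trum {C}; 5:pleebiarp {R}; 6:trum {C}; 7:trum {C}; 8:trum {C}; 9:pleebiarp {R}; 10:praumox {D,A}.
Rule 3 cannot be satisfied by any choice of tags from the lexicon.
So there is no consistent tagging.

NO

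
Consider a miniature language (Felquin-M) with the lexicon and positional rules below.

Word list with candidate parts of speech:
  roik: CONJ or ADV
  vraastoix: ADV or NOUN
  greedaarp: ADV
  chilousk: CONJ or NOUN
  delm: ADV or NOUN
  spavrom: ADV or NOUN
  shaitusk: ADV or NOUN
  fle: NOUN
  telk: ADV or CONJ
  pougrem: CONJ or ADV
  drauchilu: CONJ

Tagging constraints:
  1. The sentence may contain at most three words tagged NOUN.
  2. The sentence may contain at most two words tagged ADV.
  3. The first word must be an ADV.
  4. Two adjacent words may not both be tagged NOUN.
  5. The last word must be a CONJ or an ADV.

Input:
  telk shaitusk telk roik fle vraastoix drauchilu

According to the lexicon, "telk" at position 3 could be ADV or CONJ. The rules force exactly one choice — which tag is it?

Candidates per position — 1:telk {ADV,CONJ}; 2:shaitusk {ADV,NOUN}; 3:telk {ADV,CONJ}; 4:roik {CONJ,ADV}; 5:fle {NOUN}; 6:vraastoix {ADV,NOUN}; 7:drauchilu {CONJ}.
Word 1 cannot be CONJ — rule 3 would then fail for every completion. It is ADV.
Word 6 cannot be NOUN — rule 4 would then fail for every completion. It is ADV.
Word 2 cannot be ADV — rule 2 would then fail for every completion. It is NOUN.
Word 3 cannot be ADV — rule 2 would then fail for every completion. It is CONJ.
Word 4 cannot be ADV — rule 2 would then fail for every completion. It is CONJ.
The only consistent sequence is: ADV NOUN CONJ CONJ NOUN ADV CONJ.
Rule-by-rule: rule 1 holds; rule 2 holds; rule 3 holds; rule 4 holds; rule 5 holds.

CONJ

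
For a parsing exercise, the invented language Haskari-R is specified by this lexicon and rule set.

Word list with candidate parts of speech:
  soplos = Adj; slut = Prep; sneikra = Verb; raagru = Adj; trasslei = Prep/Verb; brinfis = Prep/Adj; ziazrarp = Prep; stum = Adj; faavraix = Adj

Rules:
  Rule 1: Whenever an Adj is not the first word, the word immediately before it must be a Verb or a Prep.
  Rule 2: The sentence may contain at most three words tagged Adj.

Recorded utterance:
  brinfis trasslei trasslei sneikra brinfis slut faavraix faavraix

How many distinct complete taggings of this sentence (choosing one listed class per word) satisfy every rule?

Candidates per position — 1:brinfis {Prep,Adj}; 2:trasslei {Prep,Verb}; 3:trasslei {Prep,Verb}; 4:sneikra {Verb}; 5:brinfis {Prep,Adj}; 6:slut {Prep}; 7:faavraix {Adj}; 8:faavraix {Adj}.
There are 16 candidate sequences in total.
Rule 1 cannot be satisfied by any choice of tags from the lexicon.
So there is no consistent tagging.
Count = 0.

0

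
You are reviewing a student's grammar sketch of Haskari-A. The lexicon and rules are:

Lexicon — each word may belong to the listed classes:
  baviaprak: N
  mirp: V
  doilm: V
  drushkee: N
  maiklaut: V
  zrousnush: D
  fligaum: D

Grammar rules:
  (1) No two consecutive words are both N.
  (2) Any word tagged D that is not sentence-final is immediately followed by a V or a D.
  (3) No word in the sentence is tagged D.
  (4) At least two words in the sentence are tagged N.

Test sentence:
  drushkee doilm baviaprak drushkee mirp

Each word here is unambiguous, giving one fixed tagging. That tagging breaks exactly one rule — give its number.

1

Fixed tagging: N V N N V.
Applying the rules: R1 ✗, R2 ✓, R3 ✓, R4 ✓.
Only rule 1 fails.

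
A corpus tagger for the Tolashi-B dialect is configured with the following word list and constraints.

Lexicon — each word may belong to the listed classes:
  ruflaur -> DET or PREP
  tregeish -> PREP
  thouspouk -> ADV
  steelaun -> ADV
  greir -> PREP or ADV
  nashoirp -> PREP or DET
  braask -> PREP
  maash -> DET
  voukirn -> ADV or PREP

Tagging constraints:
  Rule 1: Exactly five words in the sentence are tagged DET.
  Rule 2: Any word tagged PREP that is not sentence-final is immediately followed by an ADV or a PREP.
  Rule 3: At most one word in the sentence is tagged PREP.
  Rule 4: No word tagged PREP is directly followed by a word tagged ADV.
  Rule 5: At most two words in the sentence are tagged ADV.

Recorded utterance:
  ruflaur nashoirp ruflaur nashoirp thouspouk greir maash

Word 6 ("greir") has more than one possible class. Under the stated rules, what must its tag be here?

Candidates per position — 1:ruflaur {DET,PREP}; 2:nashoirp {PREP,DET}; 3:ruflaur {DET,PREP}; 4:nashoirp {PREP,DET}; 5:thouspouk {ADV}; 6:greir {PREP,ADV}; 7:maash {DET}.
Word 1 cannot be PREP — rule 1 would then fail for every completion. It is DET.
Word 2 cannot be PREP — rule 1 would then fail for every completion. It is DET.
Word 3 cannot be PREP — rule 1 would then fail for every completion. It is DET.
Word 4 cannot be PREP — rule 1 would then fail for every completion. It is DET.
Word 6 cannot be PREP — rule 2 would then fail for every completion. It is ADV.
The only consistent sequence is: DET DET DET DET ADV ADV DET.
Verifying each rule — rule 1 ✓; rule 2 ✓; rule 3 ✓; rule 4 ✓; rule 5 ✓.

ADV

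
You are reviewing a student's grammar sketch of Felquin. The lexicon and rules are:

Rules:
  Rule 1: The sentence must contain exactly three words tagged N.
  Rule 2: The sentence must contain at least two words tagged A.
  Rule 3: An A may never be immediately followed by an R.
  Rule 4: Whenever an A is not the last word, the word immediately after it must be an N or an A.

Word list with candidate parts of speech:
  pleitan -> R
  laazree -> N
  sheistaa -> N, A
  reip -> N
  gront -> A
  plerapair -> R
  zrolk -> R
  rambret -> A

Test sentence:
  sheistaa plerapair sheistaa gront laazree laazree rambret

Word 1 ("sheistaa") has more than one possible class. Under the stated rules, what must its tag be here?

Candidates per position — 1:sheistaa {N,A}; 2:plerapair {R}; 3:sheistaa {N,A}; 4:gront {A}; 5:laazree {N}; 6:laazree {N}; 7:rambret {A}.
Position 1: tagging it A would leave rule 3 unsatisfiable, so it must be N.
Position 3: tagging it N would leave rule 1 unsatisfiable, so it must be A.
The unique satisfying tagging is: N R A A N N A.
Check: rule 1 holds; rule 2 holds; rule 3 holds; rule 4 holds.

N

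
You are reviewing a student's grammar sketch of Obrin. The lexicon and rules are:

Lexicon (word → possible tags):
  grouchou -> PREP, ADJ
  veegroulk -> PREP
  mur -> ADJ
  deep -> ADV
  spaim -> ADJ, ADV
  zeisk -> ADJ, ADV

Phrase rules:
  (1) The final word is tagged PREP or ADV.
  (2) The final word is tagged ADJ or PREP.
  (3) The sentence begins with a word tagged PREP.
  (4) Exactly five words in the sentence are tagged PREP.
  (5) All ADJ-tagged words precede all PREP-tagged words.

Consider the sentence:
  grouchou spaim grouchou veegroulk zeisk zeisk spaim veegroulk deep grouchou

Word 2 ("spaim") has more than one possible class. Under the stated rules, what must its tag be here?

ADV

Candidates per position — 1:grouchou {PREP,ADJ}; 2:spaim {ADJ,ADV}; 3:grouchou {PREP,ADJ}; 4:veegroulk {PREP}; 5:zeisk {ADJ,ADV}; 6:zeisk {ADJ,ADV}; 7:spaim {ADJ,ADV}; 8:veegroulk {PREP}; 9:deep {ADV}; 10:grouchou {PREP,ADJ}.
Position 1: tagging it ADJ would leave rule 3 unsatisfiable, so it must be PREP.
Position 2: tagging it ADJ would leave rule 5 unsatisfiable, so it must be ADV.
Position 3: tagging it ADJ would leave rule 4 unsatisfiable, so it must be PREP.
Position 5: tagging it ADJ would leave rule 5 unsatisfiable, so it must be ADV.
Position 6: tagging it ADJ would leave rule 5 unsatisfiable, so it must be ADV.
Position 7: tagging it ADJ would leave rule 5 unsatisfiable, so it must be ADV.
Position 10: tagging it ADJ would leave rule 1 unsatisfiable, so it must be PREP.
That leaves exactly one tagging: PREP ADV PREP PREP ADV ADV ADV PREP ADV PREP.
Checking: rule 1 ok; rule 2 ok; rule 3 ok; rule 4 ok; rule 5 ok.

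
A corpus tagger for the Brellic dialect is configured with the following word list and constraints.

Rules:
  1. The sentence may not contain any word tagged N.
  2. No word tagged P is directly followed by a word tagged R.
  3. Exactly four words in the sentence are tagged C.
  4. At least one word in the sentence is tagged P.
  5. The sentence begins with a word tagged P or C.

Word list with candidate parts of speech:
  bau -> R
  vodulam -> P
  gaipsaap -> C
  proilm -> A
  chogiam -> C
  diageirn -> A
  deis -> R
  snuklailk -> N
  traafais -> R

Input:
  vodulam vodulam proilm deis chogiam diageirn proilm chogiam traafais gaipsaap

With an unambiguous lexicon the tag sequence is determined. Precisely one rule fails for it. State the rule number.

Fixed tagging: P P A R C A A C R C.
Applying the rules: R1 pass, R2 pass, R3 fail, R4 pass, R5 pass.
Only rule 3 fails.

3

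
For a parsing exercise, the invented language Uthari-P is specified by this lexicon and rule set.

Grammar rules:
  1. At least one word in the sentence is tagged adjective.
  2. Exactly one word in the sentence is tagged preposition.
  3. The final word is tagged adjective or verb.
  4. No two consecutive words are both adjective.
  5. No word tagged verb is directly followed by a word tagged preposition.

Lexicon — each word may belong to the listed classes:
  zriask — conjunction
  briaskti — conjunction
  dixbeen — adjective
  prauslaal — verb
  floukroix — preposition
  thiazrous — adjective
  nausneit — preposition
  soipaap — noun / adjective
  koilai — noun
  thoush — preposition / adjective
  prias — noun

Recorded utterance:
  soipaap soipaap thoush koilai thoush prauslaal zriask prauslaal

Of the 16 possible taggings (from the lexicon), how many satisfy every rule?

Candidates per position — 1:soipaap {noun,adjective}; 2:soipaap {noun,adjective}; 3:thoush {preposition,adjective}; 4:koilai {noun}; 5:thoush {preposition,adjective}; 6:prauslaal {verb}; 7:zriask {conjunction}; 8:prauslaal {verb}.
There are 16 candidate sequences in total.
The sequences that satisfy every rule: noun noun preposition noun adjective verb conjunction verb; noun noun adjective noun preposition verb conjunction verb; noun adjective preposition noun adjective verb conjunction verb; adjective noun preposition noun adjective verb conjunction verb; adjective noun adjective noun preposition verb conjunction verb.
Count = 5.

5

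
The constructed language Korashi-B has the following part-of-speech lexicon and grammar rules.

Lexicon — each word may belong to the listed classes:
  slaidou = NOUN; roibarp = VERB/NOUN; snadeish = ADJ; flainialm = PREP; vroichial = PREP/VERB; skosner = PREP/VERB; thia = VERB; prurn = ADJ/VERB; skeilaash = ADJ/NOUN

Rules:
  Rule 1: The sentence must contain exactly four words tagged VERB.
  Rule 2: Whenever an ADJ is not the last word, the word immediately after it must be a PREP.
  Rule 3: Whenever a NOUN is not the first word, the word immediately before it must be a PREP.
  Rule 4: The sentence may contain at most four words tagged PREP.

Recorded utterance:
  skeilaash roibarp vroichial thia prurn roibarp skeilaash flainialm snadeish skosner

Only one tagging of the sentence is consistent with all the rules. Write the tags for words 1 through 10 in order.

Candidates per position — 1:skeilaash {ADJ,NOUN}; 2:roibarp {VERB,NOUN}; 3:vroichial {PREP,VERB}; 4:thia {VERB}; 5:prurn {ADJ,VERB}; 6:roibarp {VERB,NOUN}; 7:skeilaash {ADJ,NOUN}; 8:flainialm {PREP}; 9:snadeish {ADJ}; 10:skosner {PREP,VERB}.
Word 1 cannot be ADJ — rule 2 would then fail for every completion. It is NOUN.
Word 2 cannot be NOUN — rule 3 would then fail for every completion. It is VERB.
Word 5 cannot be ADJ — rule 2 would then fail for every completion. It is VERB.
Word 6 cannot be NOUN — rule 3 would then fail for every completion. It is VERB.
Word 7 cannot be NOUN — rule 3 would then fail for every completion. It is ADJ.
Word 10 cannot be VERB — rule 1 would then fail for every completion. It is PREP.
Word 3 cannot be VERB — rule 1 would then fail for every completion. It is PREP.
That leaves exactly one tagging: NOUN VERB PREP VERB VERB VERB ADJ PREP ADJ PREP.
Check: rule 1 holds; rule 2 holds; rule 3 holds; rule 4 holds.

NOUN VERB PREP VERB VERB VERB ADJ PREP ADJ PREP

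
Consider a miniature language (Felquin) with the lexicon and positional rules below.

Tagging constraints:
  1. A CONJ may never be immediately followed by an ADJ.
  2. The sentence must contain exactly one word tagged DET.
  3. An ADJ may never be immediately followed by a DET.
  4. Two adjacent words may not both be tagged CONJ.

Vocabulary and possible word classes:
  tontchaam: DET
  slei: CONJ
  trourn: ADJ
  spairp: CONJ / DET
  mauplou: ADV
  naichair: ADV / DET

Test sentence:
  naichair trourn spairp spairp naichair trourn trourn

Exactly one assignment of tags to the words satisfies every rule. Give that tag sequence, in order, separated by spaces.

ADV ADJ CONJ DET ADV ADJ ADJ

Candidates per position — 1:naichair {ADV,DET}; 2:trourn {ADJ}; 3:spairp {CONJ,DET}; 4:spairp {CONJ,DET}; 5:naichair {ADV,DET}; 6:trourn {ADJ}; 7:trourn {ADJ}.
Position 3: DET is ruled out by rule 3; that leaves CONJ.
Position 4: CONJ is ruled out by rule 4; that leaves DET.
Position 5: DET is ruled out by rule 2; that leaves ADV.
Position 1: DET is ruled out by rule 2; that leaves ADV.
So the tagging must be: ADV ADJ CONJ DET ADV ADJ ADJ.
Check: rule 1 holds; rule 2 holds; rule 3 holds; rule 4 holds.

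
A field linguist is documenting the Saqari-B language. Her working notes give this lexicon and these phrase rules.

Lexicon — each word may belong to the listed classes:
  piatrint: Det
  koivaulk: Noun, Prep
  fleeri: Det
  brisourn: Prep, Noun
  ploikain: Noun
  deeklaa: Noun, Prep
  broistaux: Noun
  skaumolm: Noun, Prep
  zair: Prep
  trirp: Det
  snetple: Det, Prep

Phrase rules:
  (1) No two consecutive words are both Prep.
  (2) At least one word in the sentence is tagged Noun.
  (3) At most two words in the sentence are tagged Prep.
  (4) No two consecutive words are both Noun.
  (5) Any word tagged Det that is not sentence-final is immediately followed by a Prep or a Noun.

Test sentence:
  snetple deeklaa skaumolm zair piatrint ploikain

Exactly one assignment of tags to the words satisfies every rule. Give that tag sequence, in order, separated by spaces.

Candidates per position — 1:snetple {Det,Prep}; 2:deeklaa {Noun,Prep}; 3:skaumolm {Noun,Prep}; 4:zair {Prep}; 5:piatrint {Det}; 6:ploikain {Noun}.
Position 3: tagging it Prep would leave rule 1 unsatisfiable, so it must be Noun.
Position 2: tagging it Noun would leave rule 4 unsatisfiable, so it must be Prep.
Position 1: tagging it Prep would leave rule 1 unsatisfiable, so it must be Det.
The unique satisfying tagging is: Det Prep Noun Prep Det Noun.
Checking: rule 1 holds; rule 2 holds; rule 3 holds; rule 4 holds; rule 5 holds.

Det Prep Noun Prep Det Noun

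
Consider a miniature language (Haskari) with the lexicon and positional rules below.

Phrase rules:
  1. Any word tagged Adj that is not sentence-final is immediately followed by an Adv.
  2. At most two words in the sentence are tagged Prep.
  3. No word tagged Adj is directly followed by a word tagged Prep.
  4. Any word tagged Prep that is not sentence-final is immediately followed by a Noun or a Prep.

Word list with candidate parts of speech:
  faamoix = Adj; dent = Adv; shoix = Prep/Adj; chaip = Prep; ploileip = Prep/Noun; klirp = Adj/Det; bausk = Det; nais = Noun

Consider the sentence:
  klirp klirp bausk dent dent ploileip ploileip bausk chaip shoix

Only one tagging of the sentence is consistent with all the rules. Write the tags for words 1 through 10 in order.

Det Det Det Adv Adv Noun Noun Det Prep Prep

Candidates per position — 1:klirp {Adj,Det}; 2:klirp {Adj,Det}; 3:bausk {Det}; 4:dent {Adv}; 5:dent {Adv}; 6:ploileip {Prep,Noun}; 7:ploileip {Prep,Noun}; 8:bausk {Det}; 9:chaip {Prep}; 10:shoix {Prep,Adj}.
Position 1: tagging it Adj would leave rule 1 unsatisfiable, so it must be Det.
Position 2: tagging it Adj would leave rule 1 unsatisfiable, so it must be Det.
Position 7: tagging it Prep would leave rule 4 unsatisfiable, so it must be Noun.
Position 10: tagging it Adj would leave rule 4 unsatisfiable, so it must be Prep.
Position 6: tagging it Prep would leave rule 2 unsatisfiable, so it must be Noun.
So the tagging must be: Det Det Det Adv Adv Noun Noun Det Prep Prep.
Checking: rule 1 ✓; rule 2 ✓; rule 3 ✓; rule 4 ✓.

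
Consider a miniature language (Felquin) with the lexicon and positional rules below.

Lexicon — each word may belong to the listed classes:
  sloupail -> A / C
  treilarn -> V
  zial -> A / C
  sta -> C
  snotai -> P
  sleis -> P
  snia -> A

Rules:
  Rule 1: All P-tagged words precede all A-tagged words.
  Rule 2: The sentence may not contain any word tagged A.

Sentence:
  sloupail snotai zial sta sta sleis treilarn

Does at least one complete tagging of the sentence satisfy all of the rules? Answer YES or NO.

YES

Candidates per position — 1:sloupail {A,C}; 2:snotai {P}; 3:zial {A,C}; 4:sta {C}; 5:sta {C}; 6:sleis {P}; 7:treilarn {V}.
One satisfying assignment: C P C C C P V.
Check: rule 1 ok; rule 2 ok.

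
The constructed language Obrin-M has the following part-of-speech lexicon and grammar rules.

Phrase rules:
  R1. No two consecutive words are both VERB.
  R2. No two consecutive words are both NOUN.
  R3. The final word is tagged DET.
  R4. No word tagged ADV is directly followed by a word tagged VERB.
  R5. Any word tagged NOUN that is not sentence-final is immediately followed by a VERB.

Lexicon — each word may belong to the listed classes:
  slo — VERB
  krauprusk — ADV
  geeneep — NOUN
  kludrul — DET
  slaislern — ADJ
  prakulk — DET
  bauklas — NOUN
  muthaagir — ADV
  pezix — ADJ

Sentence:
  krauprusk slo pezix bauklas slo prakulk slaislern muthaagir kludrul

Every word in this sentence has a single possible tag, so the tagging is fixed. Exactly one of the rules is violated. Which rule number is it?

4

Fixed tagging: ADV VERB ADJ NOUN VERB DET ADJ ADV DET.
Applying the rules: R1 pass, R2 pass, R3 pass, R4 fail, R5 pass.
Only rule 4 fails.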